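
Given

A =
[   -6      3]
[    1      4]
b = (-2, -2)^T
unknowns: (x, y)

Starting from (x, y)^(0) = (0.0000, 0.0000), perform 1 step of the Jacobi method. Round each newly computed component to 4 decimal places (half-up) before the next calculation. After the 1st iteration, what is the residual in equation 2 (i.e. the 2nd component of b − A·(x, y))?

Iteration 1:
  x = (-2 - (3)·0.0000) / (-6) = 0.3333
  y = (-2 - (1)·0.0000) / (4) = -0.5000
Residual b − A·x = (1.4998, -0.3333)

-0.3333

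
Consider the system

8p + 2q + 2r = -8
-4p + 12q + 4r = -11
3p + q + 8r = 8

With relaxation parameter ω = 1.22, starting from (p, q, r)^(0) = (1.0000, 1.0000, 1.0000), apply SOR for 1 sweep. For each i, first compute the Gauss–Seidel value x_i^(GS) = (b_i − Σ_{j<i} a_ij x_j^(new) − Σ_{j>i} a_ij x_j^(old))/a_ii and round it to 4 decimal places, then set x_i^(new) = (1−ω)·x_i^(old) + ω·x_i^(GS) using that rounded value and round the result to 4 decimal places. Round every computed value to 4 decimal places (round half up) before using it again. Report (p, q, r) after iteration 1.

Iteration 1:
  p: GS value = (-8 - (2)·1.0000 - (2)·1.0000) / (8) = -1.5000;  p ← (1−ω)·1.0000 + ω·-1.5000 = -2.0500
  q: GS value = (-11 - (-4)·-2.0500 - (4)·1.0000) / (12) = -1.9333;  q ← (1−ω)·1.0000 + ω·-1.9333 = -2.5786
  r: GS value = (8 - (3)·-2.0500 - (1)·-2.5786) / (8) = 2.0911;  r ← (1−ω)·1.0000 + ω·2.0911 = 2.3311

(-2.0500, -2.5786, 2.3311)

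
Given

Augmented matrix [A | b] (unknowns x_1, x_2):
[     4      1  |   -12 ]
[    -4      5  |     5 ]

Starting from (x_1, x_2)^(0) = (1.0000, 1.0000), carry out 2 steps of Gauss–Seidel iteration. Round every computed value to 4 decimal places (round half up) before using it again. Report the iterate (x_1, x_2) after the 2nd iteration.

(-2.6000, -1.0800)

Iteration 1:
  x_1 = (-12 - (1)·1.0000) / (4) = -3.2500
  x_2 = (5 - (-4)·-3.2500) / (5) = -1.6000
Iteration 2:
  x_1 = (-12 - (1)·-1.6000) / (4) = -2.6000
  x_2 = (5 - (-4)·-2.6000) / (5) = -1.0800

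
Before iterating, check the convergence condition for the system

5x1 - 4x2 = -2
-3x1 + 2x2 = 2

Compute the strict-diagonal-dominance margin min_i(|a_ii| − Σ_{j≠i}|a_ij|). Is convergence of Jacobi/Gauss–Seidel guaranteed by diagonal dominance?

-1

row 1: |5| − (4) = 1
row 2: |2| − (3) = -1
minimum over rows = -1 → not strictly diagonally dominant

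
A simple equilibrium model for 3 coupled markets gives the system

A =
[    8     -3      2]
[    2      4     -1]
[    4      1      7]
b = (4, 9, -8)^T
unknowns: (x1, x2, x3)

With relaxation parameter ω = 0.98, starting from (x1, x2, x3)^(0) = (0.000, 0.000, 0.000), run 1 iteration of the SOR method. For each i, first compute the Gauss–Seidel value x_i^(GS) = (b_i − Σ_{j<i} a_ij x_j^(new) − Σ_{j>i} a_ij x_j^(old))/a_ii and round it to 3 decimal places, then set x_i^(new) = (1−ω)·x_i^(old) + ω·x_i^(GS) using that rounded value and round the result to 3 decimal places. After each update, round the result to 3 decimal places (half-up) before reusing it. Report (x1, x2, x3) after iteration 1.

(0.490, 1.965, -1.670)

Iteration 1:
  x1: GS value = (4 - (-3)·0.000 - (2)·0.000) / (8) = 0.500;  x1 ← (1−ω)·0.000 + ω·0.500 = 0.490
  x2: GS value = (9 - (2)·0.490 - (-1)·0.000) / (4) = 2.005;  x2 ← (1−ω)·0.000 + ω·2.005 = 1.965
  x3: GS value = (-8 - (4)·0.490 - (1)·1.965) / (7) = -1.704;  x3 ← (1−ω)·0.000 + ω·-1.704 = -1.670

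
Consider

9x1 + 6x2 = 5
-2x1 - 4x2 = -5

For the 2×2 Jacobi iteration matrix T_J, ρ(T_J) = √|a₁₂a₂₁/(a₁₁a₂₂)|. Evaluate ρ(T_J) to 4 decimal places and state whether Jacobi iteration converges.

0.5774

a₁₂a₂₁/(a₁₁a₂₂) = (6)·(-2) / ((9)·(-4)) = 0.333333
ρ = √|0.333333| = √0.333333 = 0.5774
ρ < 1, so Jacobi converges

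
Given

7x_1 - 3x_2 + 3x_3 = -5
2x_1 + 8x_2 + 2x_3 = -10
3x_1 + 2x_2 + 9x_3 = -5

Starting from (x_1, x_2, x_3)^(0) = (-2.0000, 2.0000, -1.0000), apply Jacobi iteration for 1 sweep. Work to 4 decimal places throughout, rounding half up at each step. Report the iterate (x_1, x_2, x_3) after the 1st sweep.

(0.5714, -0.5000, -0.3333)

Iteration 1:
  x_1 = (-5 - (-3)·2.0000 - (3)·-1.0000) / (7) = 0.5714
  x_2 = (-10 - (2)·-2.0000 - (2)·-1.0000) / (8) = -0.5000
  x_3 = (-5 - (3)·-2.0000 - (2)·2.0000) / (9) = -0.3333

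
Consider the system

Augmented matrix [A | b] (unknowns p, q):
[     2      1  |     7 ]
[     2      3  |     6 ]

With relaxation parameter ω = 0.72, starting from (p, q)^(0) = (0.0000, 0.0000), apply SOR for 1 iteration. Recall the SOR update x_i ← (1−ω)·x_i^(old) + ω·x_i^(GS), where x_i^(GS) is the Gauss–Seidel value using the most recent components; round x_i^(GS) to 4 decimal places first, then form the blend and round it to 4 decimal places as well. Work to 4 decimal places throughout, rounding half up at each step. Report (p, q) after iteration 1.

Iteration 1:
  p: GS value = (7 - (1)·0.0000) / (2) = 3.5000;  p ← (1−ω)·0.0000 + ω·3.5000 = 2.5200
  q: GS value = (6 - (2)·2.5200) / (3) = 0.3200;  q ← (1−ω)·0.0000 + ω·0.3200 = 0.2304

(2.5200, 0.2304)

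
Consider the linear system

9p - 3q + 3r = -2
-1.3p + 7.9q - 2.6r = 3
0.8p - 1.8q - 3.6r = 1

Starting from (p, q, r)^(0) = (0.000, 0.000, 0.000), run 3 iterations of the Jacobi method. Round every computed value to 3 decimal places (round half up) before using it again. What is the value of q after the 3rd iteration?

0.209

Iteration 1:
  p = (-2 - (-3)·0.000 - (3)·0.000) / (9) = -0.222
  q = (3 - (-1.3)·0.000 - (-2.6)·0.000) / (7.9) = 0.380
  r = (1 - (0.8)·0.000 - (-1.8)·0.000) / (-3.6) = -0.278
Iteration 2:
  p = (-2 - (-3)·0.380 - (3)·-0.278) / (9) = -0.003
  q = (3 - (-1.3)·-0.222 - (-2.6)·-0.278) / (7.9) = 0.252
  r = (1 - (0.8)·-0.222 - (-1.8)·0.380) / (-3.6) = -0.517
Iteration 3:
  p = (-2 - (-3)·0.252 - (3)·-0.517) / (9) = 0.034
  q = (3 - (-1.3)·-0.003 - (-2.6)·-0.517) / (7.9) = 0.209
  r = (1 - (0.8)·-0.003 - (-1.8)·0.252) / (-3.6) = -0.404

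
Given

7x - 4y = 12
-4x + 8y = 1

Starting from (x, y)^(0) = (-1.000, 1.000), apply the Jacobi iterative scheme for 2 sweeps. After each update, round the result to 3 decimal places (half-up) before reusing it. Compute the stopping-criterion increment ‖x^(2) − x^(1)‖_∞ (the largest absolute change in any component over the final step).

Iteration 1:
  x = (12 - (-4)·1.000) / (7) = 2.286
  y = (1 - (-4)·-1.000) / (8) = -0.375
Iteration 2:
  x = (12 - (-4)·-0.375) / (7) = 1.500
  y = (1 - (-4)·2.286) / (8) = 1.268
Change: (-0.786, 1.643) → max |·| = 1.643

1.643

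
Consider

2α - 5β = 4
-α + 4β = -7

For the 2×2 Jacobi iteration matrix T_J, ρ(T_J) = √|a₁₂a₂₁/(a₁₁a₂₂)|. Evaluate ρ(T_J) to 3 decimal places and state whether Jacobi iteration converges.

0.791

a₁₂a₂₁/(a₁₁a₂₂) = (-5)·(-1) / ((2)·(4)) = 0.625000
ρ = √|0.625000| = √0.625000 = 0.791
ρ < 1, so Jacobi converges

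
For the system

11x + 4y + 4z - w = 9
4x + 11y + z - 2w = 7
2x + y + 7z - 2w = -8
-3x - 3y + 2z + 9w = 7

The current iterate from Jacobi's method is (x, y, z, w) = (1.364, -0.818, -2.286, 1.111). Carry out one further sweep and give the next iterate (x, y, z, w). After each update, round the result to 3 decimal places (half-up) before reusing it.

One sweep:
  x = (9 - (4)·-0.818 - (4)·-2.286 - (-1)·1.111) / (11) = 2.048
  y = (7 - (4)·1.364 - (1)·-2.286 - (-2)·1.111) / (11) = 0.550
  z = (-8 - (2)·1.364 - (1)·-0.818 - (-2)·1.111) / (7) = -1.098
  w = (7 - (-3)·1.364 - (-3)·-0.818 - (2)·-2.286) / (9) = 1.468

(2.048, 0.550, -1.098, 1.468)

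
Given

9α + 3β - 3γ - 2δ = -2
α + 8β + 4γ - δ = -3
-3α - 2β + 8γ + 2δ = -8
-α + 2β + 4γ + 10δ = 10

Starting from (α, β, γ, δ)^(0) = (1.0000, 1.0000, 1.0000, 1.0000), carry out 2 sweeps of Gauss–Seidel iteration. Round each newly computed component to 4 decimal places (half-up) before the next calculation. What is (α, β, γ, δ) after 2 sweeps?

Iteration 1:
  α = (-2 - (3)·1.0000 - (-3)·1.0000 - (-2)·1.0000) / (9) = 0.0000
  β = (-3 - (1)·0.0000 - (4)·1.0000 - (-1)·1.0000) / (8) = -0.7500
  γ = (-8 - (-3)·0.0000 - (-2)·-0.7500 - (2)·1.0000) / (8) = -1.4375
  δ = (10 - (-1)·0.0000 - (2)·-0.7500 - (4)·-1.4375) / (10) = 1.7250
Iteration 2:
  α = (-2 - (3)·-0.7500 - (-3)·-1.4375 - (-2)·1.7250) / (9) = -0.0681
  β = (-3 - (1)·-0.0681 - (4)·-1.4375 - (-1)·1.7250) / (8) = 0.5679
  γ = (-8 - (-3)·-0.0681 - (-2)·0.5679 - (2)·1.7250) / (8) = -1.3148
  δ = (10 - (-1)·-0.0681 - (2)·0.5679 - (4)·-1.3148) / (10) = 1.4055

(-0.0681, 0.5679, -1.3148, 1.4055)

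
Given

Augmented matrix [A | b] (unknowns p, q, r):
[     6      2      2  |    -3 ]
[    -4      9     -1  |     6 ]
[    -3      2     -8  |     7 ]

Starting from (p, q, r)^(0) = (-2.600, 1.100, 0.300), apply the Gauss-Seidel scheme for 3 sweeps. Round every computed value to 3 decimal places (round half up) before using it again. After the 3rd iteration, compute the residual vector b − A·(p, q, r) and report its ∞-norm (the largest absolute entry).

0.044

Iteration 1:
  p = (-3 - (2)·1.100 - (2)·0.300) / (6) = -0.967
  q = (6 - (-4)·-0.967 - (-1)·0.300) / (9) = 0.270
  r = (7 - (-3)·-0.967 - (2)·0.270) / (-8) = -0.445
Iteration 2:
  p = (-3 - (2)·0.270 - (2)·-0.445) / (6) = -0.442
  q = (6 - (-4)·-0.442 - (-1)·-0.445) / (9) = 0.421
  r = (7 - (-3)·-0.442 - (2)·0.421) / (-8) = -0.604
Iteration 3:
  p = (-3 - (2)·0.421 - (2)·-0.604) / (6) = -0.439
  q = (6 - (-4)·-0.439 - (-1)·-0.604) / (9) = 0.404
  r = (7 - (-3)·-0.439 - (2)·0.404) / (-8) = -0.609
Residual b − A·x = (0.044, -0.001, 0.003); ∞-norm = 0.044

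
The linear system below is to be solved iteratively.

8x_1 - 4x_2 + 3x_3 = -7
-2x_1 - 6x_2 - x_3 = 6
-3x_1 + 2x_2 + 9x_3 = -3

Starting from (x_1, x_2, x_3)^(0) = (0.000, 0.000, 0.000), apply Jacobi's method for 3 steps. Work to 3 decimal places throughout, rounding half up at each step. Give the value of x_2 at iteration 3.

-0.516

Iteration 1:
  x_1 = (-7 - (-4)·0.000 - (3)·0.000) / (8) = -0.875
  x_2 = (6 - (-2)·0.000 - (-1)·0.000) / (-6) = -1.000
  x_3 = (-3 - (-3)·0.000 - (2)·0.000) / (9) = -0.333
Iteration 2:
  x_1 = (-7 - (-4)·-1.000 - (3)·-0.333) / (8) = -1.250
  x_2 = (6 - (-2)·-0.875 - (-1)·-0.333) / (-6) = -0.653
  x_3 = (-3 - (-3)·-0.875 - (2)·-1.000) / (9) = -0.403
Iteration 3:
  x_1 = (-7 - (-4)·-0.653 - (3)·-0.403) / (8) = -1.050
  x_2 = (6 - (-2)·-1.250 - (-1)·-0.403) / (-6) = -0.516
  x_3 = (-3 - (-3)·-1.250 - (2)·-0.653) / (9) = -0.605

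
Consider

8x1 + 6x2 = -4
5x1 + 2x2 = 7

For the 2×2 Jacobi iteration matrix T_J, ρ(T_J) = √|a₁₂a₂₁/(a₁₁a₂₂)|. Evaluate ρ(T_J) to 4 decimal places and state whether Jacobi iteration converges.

1.3693

a₁₂a₂₁/(a₁₁a₂₂) = (6)·(5) / ((8)·(2)) = 1.875000
ρ = √|1.875000| = √1.875000 = 1.3693
ρ > 1, so Jacobi diverges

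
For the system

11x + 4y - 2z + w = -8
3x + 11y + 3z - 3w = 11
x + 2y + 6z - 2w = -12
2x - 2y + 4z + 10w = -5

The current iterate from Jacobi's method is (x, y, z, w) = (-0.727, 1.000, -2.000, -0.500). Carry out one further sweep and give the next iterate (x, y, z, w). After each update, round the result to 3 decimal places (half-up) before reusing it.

(-1.409, 1.607, -2.379, 0.645)

One sweep:
  x = (-8 - (4)·1.000 - (-2)·-2.000 - (1)·-0.500) / (11) = -1.409
  y = (11 - (3)·-0.727 - (3)·-2.000 - (-3)·-0.500) / (11) = 1.607
  z = (-12 - (1)·-0.727 - (2)·1.000 - (-2)·-0.500) / (6) = -2.379
  w = (-5 - (2)·-0.727 - (-2)·1.000 - (4)·-2.000) / (10) = 0.645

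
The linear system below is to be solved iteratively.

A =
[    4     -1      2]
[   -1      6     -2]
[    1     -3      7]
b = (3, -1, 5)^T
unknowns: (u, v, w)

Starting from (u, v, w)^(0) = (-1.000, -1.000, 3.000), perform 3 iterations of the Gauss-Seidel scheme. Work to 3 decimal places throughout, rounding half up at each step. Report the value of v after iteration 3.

Iteration 1:
  u = (3 - (-1)·-1.000 - (2)·3.000) / (4) = -1.000
  v = (-1 - (-1)·-1.000 - (-2)·3.000) / (6) = 0.667
  w = (5 - (1)·-1.000 - (-3)·0.667) / (7) = 1.143
Iteration 2:
  u = (3 - (-1)·0.667 - (2)·1.143) / (4) = 0.345
  v = (-1 - (-1)·0.345 - (-2)·1.143) / (6) = 0.272
  w = (5 - (1)·0.345 - (-3)·0.272) / (7) = 0.782
Iteration 3:
  u = (3 - (-1)·0.272 - (2)·0.782) / (4) = 0.427
  v = (-1 - (-1)·0.427 - (-2)·0.782) / (6) = 0.165
  w = (5 - (1)·0.427 - (-3)·0.165) / (7) = 0.724

0.165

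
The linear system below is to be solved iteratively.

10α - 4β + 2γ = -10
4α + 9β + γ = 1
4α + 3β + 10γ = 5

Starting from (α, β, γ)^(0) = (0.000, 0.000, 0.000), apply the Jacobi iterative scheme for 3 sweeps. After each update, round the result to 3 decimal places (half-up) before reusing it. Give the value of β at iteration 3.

Iteration 1:
  α = (-10 - (-4)·0.000 - (2)·0.000) / (10) = -1.000
  β = (1 - (4)·0.000 - (1)·0.000) / (9) = 0.111
  γ = (5 - (4)·0.000 - (3)·0.000) / (10) = 0.500
Iteration 2:
  α = (-10 - (-4)·0.111 - (2)·0.500) / (10) = -1.056
  β = (1 - (4)·-1.000 - (1)·0.500) / (9) = 0.500
  γ = (5 - (4)·-1.000 - (3)·0.111) / (10) = 0.867
Iteration 3:
  α = (-10 - (-4)·0.500 - (2)·0.867) / (10) = -0.973
  β = (1 - (4)·-1.056 - (1)·0.867) / (9) = 0.484
  γ = (5 - (4)·-1.056 - (3)·0.500) / (10) = 0.772

0.484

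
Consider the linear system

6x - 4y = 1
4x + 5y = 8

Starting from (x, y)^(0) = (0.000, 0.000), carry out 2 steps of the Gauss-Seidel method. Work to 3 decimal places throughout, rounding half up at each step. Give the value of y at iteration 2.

Iteration 1:
  x = (1 - (-4)·0.000) / (6) = 0.167
  y = (8 - (4)·0.167) / (5) = 1.466
Iteration 2:
  x = (1 - (-4)·1.466) / (6) = 1.144
  y = (8 - (4)·1.144) / (5) = 0.685

0.685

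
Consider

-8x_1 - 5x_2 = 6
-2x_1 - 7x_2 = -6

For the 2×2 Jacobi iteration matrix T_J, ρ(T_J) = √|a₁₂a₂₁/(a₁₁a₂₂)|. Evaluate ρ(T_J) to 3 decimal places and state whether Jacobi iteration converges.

0.423

a₁₂a₂₁/(a₁₁a₂₂) = (-5)·(-2) / ((-8)·(-7)) = 0.178571
ρ = √|0.178571| = √0.178571 = 0.423
ρ < 1, so Jacobi converges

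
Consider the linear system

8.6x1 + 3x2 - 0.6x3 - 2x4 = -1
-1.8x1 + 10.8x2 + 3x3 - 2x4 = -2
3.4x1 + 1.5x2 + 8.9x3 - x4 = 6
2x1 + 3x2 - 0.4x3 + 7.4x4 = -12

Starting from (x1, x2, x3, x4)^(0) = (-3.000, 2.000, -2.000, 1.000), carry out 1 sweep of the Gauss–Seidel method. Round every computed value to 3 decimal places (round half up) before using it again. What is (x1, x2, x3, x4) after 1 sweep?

Iteration 1:
  x1 = (-1 - (3)·2.000 - (-0.6)·-2.000 - (-2)·1.000) / (8.6) = -0.721
  x2 = (-2 - (-1.8)·-0.721 - (3)·-2.000 - (-2)·1.000) / (10.8) = 0.435
  x3 = (6 - (3.4)·-0.721 - (1.5)·0.435 - (-1)·1.000) / (8.9) = 0.989
  x4 = (-12 - (2)·-0.721 - (3)·0.435 - (-0.4)·0.989) / (7.4) = -1.550

(-0.721, 0.435, 0.989, -1.550)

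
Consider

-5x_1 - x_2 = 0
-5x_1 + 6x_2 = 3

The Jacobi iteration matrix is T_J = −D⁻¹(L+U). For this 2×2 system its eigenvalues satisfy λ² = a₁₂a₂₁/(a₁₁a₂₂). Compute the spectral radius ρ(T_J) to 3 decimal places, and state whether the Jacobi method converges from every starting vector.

a₁₂a₂₁/(a₁₁a₂₂) = (-1)·(-5) / ((-5)·(6)) = -0.166667
ρ = √|-0.166667| = √0.166667 = 0.408
ρ < 1, so Jacobi converges

0.408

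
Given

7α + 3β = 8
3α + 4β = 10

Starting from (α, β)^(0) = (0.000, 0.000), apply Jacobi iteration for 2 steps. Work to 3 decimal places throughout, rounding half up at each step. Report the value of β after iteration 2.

Iteration 1:
  α = (8 - (3)·0.000) / (7) = 1.143
  β = (10 - (3)·0.000) / (4) = 2.500
Iteration 2:
  α = (8 - (3)·2.500) / (7) = 0.071
  β = (10 - (3)·1.143) / (4) = 1.643

1.643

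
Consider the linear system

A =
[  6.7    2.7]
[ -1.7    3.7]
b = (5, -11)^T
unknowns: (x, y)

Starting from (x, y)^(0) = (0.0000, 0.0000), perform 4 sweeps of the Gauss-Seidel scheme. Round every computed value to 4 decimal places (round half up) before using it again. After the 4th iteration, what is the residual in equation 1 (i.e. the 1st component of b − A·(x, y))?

-0.0454

Iteration 1:
  x = (5 - (2.7)·0.0000) / (6.7) = 0.7463
  y = (-11 - (-1.7)·0.7463) / (3.7) = -2.6301
Iteration 2:
  x = (5 - (2.7)·-2.6301) / (6.7) = 1.8062
  y = (-11 - (-1.7)·1.8062) / (3.7) = -2.1431
Iteration 3:
  x = (5 - (2.7)·-2.1431) / (6.7) = 1.6099
  y = (-11 - (-1.7)·1.6099) / (3.7) = -2.2333
Iteration 4:
  x = (5 - (2.7)·-2.2333) / (6.7) = 1.6463
  y = (-11 - (-1.7)·1.6463) / (3.7) = -2.2166
Residual b − A·x = (-0.0454, 0.0001)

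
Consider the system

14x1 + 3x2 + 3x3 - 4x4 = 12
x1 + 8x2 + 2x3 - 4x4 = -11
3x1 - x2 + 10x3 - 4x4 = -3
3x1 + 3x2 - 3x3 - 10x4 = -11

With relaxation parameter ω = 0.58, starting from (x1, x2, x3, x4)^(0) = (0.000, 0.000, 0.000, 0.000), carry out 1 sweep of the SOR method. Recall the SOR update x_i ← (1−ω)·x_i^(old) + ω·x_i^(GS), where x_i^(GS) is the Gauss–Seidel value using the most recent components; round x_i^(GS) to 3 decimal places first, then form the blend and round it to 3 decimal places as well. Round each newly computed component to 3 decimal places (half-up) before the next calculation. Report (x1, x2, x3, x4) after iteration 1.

Iteration 1:
  x1: GS value = (12 - (3)·0.000 - (3)·0.000 - (-4)·0.000) / (14) = 0.857;  x1 ← (1−ω)·0.000 + ω·0.857 = 0.497
  x2: GS value = (-11 - (1)·0.497 - (2)·0.000 - (-4)·0.000) / (8) = -1.437;  x2 ← (1−ω)·0.000 + ω·-1.437 = -0.833
  x3: GS value = (-3 - (3)·0.497 - (-1)·-0.833 - (-4)·0.000) / (10) = -0.532;  x3 ← (1−ω)·0.000 + ω·-0.532 = -0.309
  x4: GS value = (-11 - (3)·0.497 - (3)·-0.833 - (-3)·-0.309) / (-10) = 1.092;  x4 ← (1−ω)·0.000 + ω·1.092 = 0.633

(0.497, -0.833, -0.309, 0.633)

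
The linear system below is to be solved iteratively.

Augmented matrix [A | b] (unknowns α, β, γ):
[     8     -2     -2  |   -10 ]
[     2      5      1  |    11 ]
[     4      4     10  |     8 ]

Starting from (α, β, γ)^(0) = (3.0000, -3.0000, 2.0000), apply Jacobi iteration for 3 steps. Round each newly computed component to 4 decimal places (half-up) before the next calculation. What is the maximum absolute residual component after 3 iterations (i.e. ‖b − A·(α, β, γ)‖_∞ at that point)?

2.7360

Iteration 1:
  α = (-10 - (-2)·-3.0000 - (-2)·2.0000) / (8) = -1.5000
  β = (11 - (2)·3.0000 - (1)·2.0000) / (5) = 0.6000
  γ = (8 - (4)·3.0000 - (4)·-3.0000) / (10) = 0.8000
Iteration 2:
  α = (-10 - (-2)·0.6000 - (-2)·0.8000) / (8) = -0.9000
  β = (11 - (2)·-1.5000 - (1)·0.8000) / (5) = 2.6400
  γ = (8 - (4)·-1.5000 - (4)·0.6000) / (10) = 1.1600
Iteration 3:
  α = (-10 - (-2)·2.6400 - (-2)·1.1600) / (8) = -0.3000
  β = (11 - (2)·-0.9000 - (1)·1.1600) / (5) = 2.3280
  γ = (8 - (4)·-0.9000 - (4)·2.6400) / (10) = 0.1040
Residual b − A·x = (-2.7360, -0.1440, -1.1520); ∞-norm = 2.7360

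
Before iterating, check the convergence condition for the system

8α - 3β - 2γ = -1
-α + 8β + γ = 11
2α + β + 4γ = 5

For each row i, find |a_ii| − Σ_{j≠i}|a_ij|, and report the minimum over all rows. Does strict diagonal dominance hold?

1

row 1: |8| − (3+2) = 3
row 2: |8| − (1+1) = 6
row 3: |4| − (2+1) = 1
minimum over rows = 1 → strictly diagonally dominant (convergence guaranteed)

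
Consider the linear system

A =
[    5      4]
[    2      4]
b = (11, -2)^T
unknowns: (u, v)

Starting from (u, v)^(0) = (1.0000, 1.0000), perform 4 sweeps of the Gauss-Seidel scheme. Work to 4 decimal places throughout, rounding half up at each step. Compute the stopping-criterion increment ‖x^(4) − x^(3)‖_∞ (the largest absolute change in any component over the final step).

Iteration 1:
  u = (11 - (4)·1.0000) / (5) = 1.4000
  v = (-2 - (2)·1.4000) / (4) = -1.2000
Iteration 2:
  u = (11 - (4)·-1.2000) / (5) = 3.1600
  v = (-2 - (2)·3.1600) / (4) = -2.0800
Iteration 3:
  u = (11 - (4)·-2.0800) / (5) = 3.8640
  v = (-2 - (2)·3.8640) / (4) = -2.4320
Iteration 4:
  u = (11 - (4)·-2.4320) / (5) = 4.1456
  v = (-2 - (2)·4.1456) / (4) = -2.5728
Change: (0.2816, -0.1408) → max |·| = 0.2816

0.2816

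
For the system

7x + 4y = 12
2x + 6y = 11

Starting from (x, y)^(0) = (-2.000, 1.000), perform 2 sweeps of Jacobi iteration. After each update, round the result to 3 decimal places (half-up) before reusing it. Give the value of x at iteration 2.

Iteration 1:
  x = (12 - (4)·1.000) / (7) = 1.143
  y = (11 - (2)·-2.000) / (6) = 2.500
Iteration 2:
  x = (12 - (4)·2.500) / (7) = 0.286
  y = (11 - (2)·1.143) / (6) = 1.452

0.286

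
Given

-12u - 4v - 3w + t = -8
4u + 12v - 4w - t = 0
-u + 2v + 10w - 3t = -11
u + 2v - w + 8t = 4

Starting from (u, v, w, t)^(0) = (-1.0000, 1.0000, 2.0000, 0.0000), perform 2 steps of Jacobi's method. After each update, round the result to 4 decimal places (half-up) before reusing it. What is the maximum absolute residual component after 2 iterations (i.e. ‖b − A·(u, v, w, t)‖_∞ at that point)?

4.0946

Iteration 1:
  u = (-8 - (-4)·1.0000 - (-3)·2.0000 - (1)·0.0000) / (-12) = -0.1667
  v = (0 - (4)·-1.0000 - (-4)·2.0000 - (-1)·0.0000) / (12) = 1.0000
  w = (-11 - (-1)·-1.0000 - (2)·1.0000 - (-3)·0.0000) / (10) = -1.4000
  t = (4 - (1)·-1.0000 - (2)·1.0000 - (-1)·2.0000) / (8) = 0.6250
Iteration 2:
  u = (-8 - (-4)·1.0000 - (-3)·-1.4000 - (1)·0.6250) / (-12) = 0.7354
  v = (0 - (4)·-0.1667 - (-4)·-1.4000 - (-1)·0.6250) / (12) = -0.3590
  w = (-11 - (-1)·-0.1667 - (2)·1.0000 - (-3)·0.6250) / (10) = -1.1292
  t = (4 - (1)·-0.1667 - (2)·1.0000 - (-1)·-1.4000) / (8) = 0.0958
Residual b − A·x = (-4.0946, -3.0546, 2.0328, 2.0870); ∞-norm = 4.0946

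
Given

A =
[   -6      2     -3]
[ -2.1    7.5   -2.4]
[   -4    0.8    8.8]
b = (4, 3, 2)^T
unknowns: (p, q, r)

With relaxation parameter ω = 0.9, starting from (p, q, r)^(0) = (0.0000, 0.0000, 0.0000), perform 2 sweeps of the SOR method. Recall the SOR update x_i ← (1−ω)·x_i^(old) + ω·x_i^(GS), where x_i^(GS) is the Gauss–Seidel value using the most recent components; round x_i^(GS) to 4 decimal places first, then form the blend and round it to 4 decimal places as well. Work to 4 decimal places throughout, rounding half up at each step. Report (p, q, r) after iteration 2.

(-0.5713, 0.2202, -0.0530)

Iteration 1:
  p: GS value = (4 - (2)·0.0000 - (-3)·0.0000) / (-6) = -0.6667;  p ← (1−ω)·0.0000 + ω·-0.6667 = -0.6000
  q: GS value = (3 - (-2.1)·-0.6000 - (-2.4)·0.0000) / (7.5) = 0.2320;  q ← (1−ω)·0.0000 + ω·0.2320 = 0.2088
  r: GS value = (2 - (-4)·-0.6000 - (0.8)·0.2088) / (8.8) = -0.0644;  r ← (1−ω)·0.0000 + ω·-0.0644 = -0.0580
Iteration 2:
  p: GS value = (4 - (2)·0.2088 - (-3)·-0.0580) / (-6) = -0.5681;  p ← (1−ω)·-0.6000 + ω·-0.5681 = -0.5713
  q: GS value = (3 - (-2.1)·-0.5713 - (-2.4)·-0.0580) / (7.5) = 0.2215;  q ← (1−ω)·0.2088 + ω·0.2215 = 0.2202
  r: GS value = (2 - (-4)·-0.5713 - (0.8)·0.2202) / (8.8) = -0.0524;  r ← (1−ω)·-0.0580 + ω·-0.0524 = -0.0530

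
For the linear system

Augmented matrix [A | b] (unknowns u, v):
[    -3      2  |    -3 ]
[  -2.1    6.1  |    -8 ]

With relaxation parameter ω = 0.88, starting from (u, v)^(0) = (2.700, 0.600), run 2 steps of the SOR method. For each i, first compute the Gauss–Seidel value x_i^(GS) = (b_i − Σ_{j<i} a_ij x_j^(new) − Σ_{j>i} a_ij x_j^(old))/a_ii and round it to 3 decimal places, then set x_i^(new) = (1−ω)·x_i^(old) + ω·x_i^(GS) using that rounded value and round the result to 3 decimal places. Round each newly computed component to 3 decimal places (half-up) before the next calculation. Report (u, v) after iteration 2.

Iteration 1:
  u: GS value = (-3 - (2)·0.600) / (-3) = 1.400;  u ← (1−ω)·2.700 + ω·1.400 = 1.556
  v: GS value = (-8 - (-2.1)·1.556) / (6.1) = -0.776;  v ← (1−ω)·0.600 + ω·-0.776 = -0.611
Iteration 2:
  u: GS value = (-3 - (2)·-0.611) / (-3) = 0.593;  u ← (1−ω)·1.556 + ω·0.593 = 0.709
  v: GS value = (-8 - (-2.1)·0.709) / (6.1) = -1.067;  v ← (1−ω)·-0.611 + ω·-1.067 = -1.012

(0.709, -1.012)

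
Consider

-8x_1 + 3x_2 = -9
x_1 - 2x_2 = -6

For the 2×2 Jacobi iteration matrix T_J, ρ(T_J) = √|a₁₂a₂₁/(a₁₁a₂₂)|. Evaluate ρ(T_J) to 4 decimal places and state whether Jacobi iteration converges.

a₁₂a₂₁/(a₁₁a₂₂) = (3)·(1) / ((-8)·(-2)) = 0.187500
ρ = √|0.187500| = √0.187500 = 0.4330
ρ < 1, so Jacobi converges

0.4330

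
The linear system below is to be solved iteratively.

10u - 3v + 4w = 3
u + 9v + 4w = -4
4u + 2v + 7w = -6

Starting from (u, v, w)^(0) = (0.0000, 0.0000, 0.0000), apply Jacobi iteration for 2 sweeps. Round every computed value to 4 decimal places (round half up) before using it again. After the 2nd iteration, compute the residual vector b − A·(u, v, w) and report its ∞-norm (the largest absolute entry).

1.5332

Iteration 1:
  u = (3 - (-3)·0.0000 - (4)·0.0000) / (10) = 0.3000
  v = (-4 - (1)·0.0000 - (4)·0.0000) / (9) = -0.4444
  w = (-6 - (4)·0.0000 - (2)·0.0000) / (7) = -0.8571
Iteration 2:
  u = (3 - (-3)·-0.4444 - (4)·-0.8571) / (10) = 0.5095
  v = (-4 - (1)·0.3000 - (4)·-0.8571) / (9) = -0.0968
  w = (-6 - (4)·0.3000 - (2)·-0.4444) / (7) = -0.9016
Residual b − A·x = (1.2210, -0.0319, -1.5332); ∞-norm = 1.5332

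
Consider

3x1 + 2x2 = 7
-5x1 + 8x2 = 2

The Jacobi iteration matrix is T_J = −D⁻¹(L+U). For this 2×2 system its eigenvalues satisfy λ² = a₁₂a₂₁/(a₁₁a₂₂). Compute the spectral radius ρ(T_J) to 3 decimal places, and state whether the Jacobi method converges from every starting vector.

a₁₂a₂₁/(a₁₁a₂₂) = (2)·(-5) / ((3)·(8)) = -0.416667
ρ = √|-0.416667| = √0.416667 = 0.645
ρ < 1, so Jacobi converges

0.645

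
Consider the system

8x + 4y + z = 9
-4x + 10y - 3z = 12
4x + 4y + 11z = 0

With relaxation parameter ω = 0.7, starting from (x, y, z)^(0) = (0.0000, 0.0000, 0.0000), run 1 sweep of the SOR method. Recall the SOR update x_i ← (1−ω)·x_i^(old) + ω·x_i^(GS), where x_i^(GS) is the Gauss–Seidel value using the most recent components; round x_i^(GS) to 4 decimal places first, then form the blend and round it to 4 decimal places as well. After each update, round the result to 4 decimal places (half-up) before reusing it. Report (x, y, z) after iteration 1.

(0.7875, 1.0605, -0.4704)

Iteration 1:
  x: GS value = (9 - (4)·0.0000 - (1)·0.0000) / (8) = 1.1250;  x ← (1−ω)·0.0000 + ω·1.1250 = 0.7875
  y: GS value = (12 - (-4)·0.7875 - (-3)·0.0000) / (10) = 1.5150;  y ← (1−ω)·0.0000 + ω·1.5150 = 1.0605
  z: GS value = (0 - (4)·0.7875 - (4)·1.0605) / (11) = -0.6720;  z ← (1−ω)·0.0000 + ω·-0.6720 = -0.4704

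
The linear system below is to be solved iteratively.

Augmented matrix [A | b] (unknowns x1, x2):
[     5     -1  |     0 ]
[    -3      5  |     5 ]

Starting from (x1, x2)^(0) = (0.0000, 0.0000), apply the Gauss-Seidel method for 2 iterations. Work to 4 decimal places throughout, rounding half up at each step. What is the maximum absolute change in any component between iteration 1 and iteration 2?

Iteration 1:
  x1 = (0 - (-1)·0.0000) / (5) = 0.0000
  x2 = (5 - (-3)·0.0000) / (5) = 1.0000
Iteration 2:
  x1 = (0 - (-1)·1.0000) / (5) = 0.2000
  x2 = (5 - (-3)·0.2000) / (5) = 1.1200
Change: (0.2000, 0.1200) → max |·| = 0.2000

0.2000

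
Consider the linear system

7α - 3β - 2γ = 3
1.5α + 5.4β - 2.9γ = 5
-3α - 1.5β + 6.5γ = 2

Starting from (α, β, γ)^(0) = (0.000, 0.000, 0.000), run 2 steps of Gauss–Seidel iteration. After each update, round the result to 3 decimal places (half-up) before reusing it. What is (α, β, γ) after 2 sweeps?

Iteration 1:
  α = (3 - (-3)·0.000 - (-2)·0.000) / (7) = 0.429
  β = (5 - (1.5)·0.429 - (-2.9)·0.000) / (5.4) = 0.807
  γ = (2 - (-3)·0.429 - (-1.5)·0.807) / (6.5) = 0.692
Iteration 2:
  α = (3 - (-3)·0.807 - (-2)·0.692) / (7) = 0.972
  β = (5 - (1.5)·0.972 - (-2.9)·0.692) / (5.4) = 1.028
  γ = (2 - (-3)·0.972 - (-1.5)·1.028) / (6.5) = 0.994

(0.972, 1.028, 0.994)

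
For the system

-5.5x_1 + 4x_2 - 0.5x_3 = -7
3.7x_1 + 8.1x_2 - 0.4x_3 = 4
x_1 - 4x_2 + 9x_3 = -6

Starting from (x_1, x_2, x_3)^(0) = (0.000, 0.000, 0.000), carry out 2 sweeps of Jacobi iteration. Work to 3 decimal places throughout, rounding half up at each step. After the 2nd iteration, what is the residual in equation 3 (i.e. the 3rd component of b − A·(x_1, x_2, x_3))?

-2.876

Iteration 1:
  x_1 = (-7 - (4)·0.000 - (-0.5)·0.000) / (-5.5) = 1.273
  x_2 = (4 - (3.7)·0.000 - (-0.4)·0.000) / (8.1) = 0.494
  x_3 = (-6 - (1)·0.000 - (-4)·0.000) / (9) = -0.667
Iteration 2:
  x_1 = (-7 - (4)·0.494 - (-0.5)·-0.667) / (-5.5) = 1.693
  x_2 = (4 - (3.7)·1.273 - (-0.4)·-0.667) / (8.1) = -0.121
  x_3 = (-6 - (1)·1.273 - (-4)·0.494) / (9) = -0.589
Residual b − A·x = (2.501, -1.520, -2.876)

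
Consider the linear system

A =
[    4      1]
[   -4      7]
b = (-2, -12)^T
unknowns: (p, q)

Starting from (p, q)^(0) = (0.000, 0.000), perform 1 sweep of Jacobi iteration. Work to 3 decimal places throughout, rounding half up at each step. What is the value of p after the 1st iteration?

Iteration 1:
  p = (-2 - (1)·0.000) / (4) = -0.500
  q = (-12 - (-4)·0.000) / (7) = -1.714

-0.500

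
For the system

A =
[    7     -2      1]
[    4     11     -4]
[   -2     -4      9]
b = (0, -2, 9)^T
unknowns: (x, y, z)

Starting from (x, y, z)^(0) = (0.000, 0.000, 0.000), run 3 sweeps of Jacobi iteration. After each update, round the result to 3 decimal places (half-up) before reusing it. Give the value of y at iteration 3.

0.223

Iteration 1:
  x = (0 - (-2)·0.000 - (1)·0.000) / (7) = 0.000
  y = (-2 - (4)·0.000 - (-4)·0.000) / (11) = -0.182
  z = (9 - (-2)·0.000 - (-4)·0.000) / (9) = 1.000
Iteration 2:
  x = (0 - (-2)·-0.182 - (1)·1.000) / (7) = -0.195
  y = (-2 - (4)·0.000 - (-4)·1.000) / (11) = 0.182
  z = (9 - (-2)·0.000 - (-4)·-0.182) / (9) = 0.919
Iteration 3:
  x = (0 - (-2)·0.182 - (1)·0.919) / (7) = -0.079
  y = (-2 - (4)·-0.195 - (-4)·0.919) / (11) = 0.223
  z = (9 - (-2)·-0.195 - (-4)·0.182) / (9) = 1.038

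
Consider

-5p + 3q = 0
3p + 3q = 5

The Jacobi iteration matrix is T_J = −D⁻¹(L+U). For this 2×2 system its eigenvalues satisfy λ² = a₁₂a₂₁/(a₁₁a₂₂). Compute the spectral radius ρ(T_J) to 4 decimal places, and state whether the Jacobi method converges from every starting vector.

a₁₂a₂₁/(a₁₁a₂₂) = (3)·(3) / ((-5)·(3)) = -0.600000
ρ = √|-0.600000| = √0.600000 = 0.7746
ρ < 1, so Jacobi converges

0.7746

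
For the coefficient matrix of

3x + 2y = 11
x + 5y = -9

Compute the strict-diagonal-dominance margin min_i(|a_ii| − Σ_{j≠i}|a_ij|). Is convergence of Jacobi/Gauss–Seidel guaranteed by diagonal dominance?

1

row 1: |3| − (2) = 1
row 2: |5| − (1) = 4
minimum over rows = 1 → strictly diagonally dominant (convergence guaranteed)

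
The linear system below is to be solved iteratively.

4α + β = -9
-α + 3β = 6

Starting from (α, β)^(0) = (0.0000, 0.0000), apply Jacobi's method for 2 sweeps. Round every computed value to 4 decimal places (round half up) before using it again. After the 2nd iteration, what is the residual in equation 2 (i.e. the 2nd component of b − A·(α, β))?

Iteration 1:
  α = (-9 - (1)·0.0000) / (4) = -2.2500
  β = (6 - (-1)·0.0000) / (3) = 2.0000
Iteration 2:
  α = (-9 - (1)·2.0000) / (4) = -2.7500
  β = (6 - (-1)·-2.2500) / (3) = 1.2500
Residual b − A·x = (0.7500, -0.5000)

-0.5000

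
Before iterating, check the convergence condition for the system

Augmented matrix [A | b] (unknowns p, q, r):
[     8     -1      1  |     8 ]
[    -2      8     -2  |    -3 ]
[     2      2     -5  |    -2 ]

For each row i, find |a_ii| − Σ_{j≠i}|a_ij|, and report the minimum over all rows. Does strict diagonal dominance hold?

row 1: |8| − (1+1) = 6
row 2: |8| − (2+2) = 4
row 3: |-5| − (2+2) = 1
minimum over rows = 1 → strictly diagonally dominant (convergence guaranteed)

1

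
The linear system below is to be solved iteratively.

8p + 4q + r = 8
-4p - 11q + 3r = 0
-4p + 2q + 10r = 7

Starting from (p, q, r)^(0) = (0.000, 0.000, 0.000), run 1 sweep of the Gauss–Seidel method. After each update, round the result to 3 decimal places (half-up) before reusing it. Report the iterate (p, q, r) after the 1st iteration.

(1.000, -0.364, 1.173)

Iteration 1:
  p = (8 - (4)·0.000 - (1)·0.000) / (8) = 1.000
  q = (0 - (-4)·1.000 - (3)·0.000) / (-11) = -0.364
  r = (7 - (-4)·1.000 - (2)·-0.364) / (10) = 1.173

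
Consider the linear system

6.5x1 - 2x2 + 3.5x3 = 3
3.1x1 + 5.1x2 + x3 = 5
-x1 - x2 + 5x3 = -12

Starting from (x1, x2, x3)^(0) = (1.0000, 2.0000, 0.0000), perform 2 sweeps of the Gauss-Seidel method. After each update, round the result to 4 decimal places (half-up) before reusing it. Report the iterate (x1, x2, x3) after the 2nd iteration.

(1.7031, 0.3608, -1.9872)

Iteration 1:
  x1 = (3 - (-2)·2.0000 - (3.5)·0.0000) / (6.5) = 1.0769
  x2 = (5 - (3.1)·1.0769 - (1)·0.0000) / (5.1) = 0.3258
  x3 = (-12 - (-1)·1.0769 - (-1)·0.3258) / (5) = -2.1195
Iteration 2:
  x1 = (3 - (-2)·0.3258 - (3.5)·-2.1195) / (6.5) = 1.7031
  x2 = (5 - (3.1)·1.7031 - (1)·-2.1195) / (5.1) = 0.3608
  x3 = (-12 - (-1)·1.7031 - (-1)·0.3608) / (5) = -1.9872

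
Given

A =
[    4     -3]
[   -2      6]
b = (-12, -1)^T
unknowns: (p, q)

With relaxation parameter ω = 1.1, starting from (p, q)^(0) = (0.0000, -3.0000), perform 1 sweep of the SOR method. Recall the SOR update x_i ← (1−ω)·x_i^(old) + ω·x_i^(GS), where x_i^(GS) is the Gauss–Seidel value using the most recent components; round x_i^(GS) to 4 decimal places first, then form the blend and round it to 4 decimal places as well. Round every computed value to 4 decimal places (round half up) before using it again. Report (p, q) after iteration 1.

(-5.7750, -2.0009)

Iteration 1:
  p: GS value = (-12 - (-3)·-3.0000) / (4) = -5.2500;  p ← (1−ω)·0.0000 + ω·-5.2500 = -5.7750
  q: GS value = (-1 - (-2)·-5.7750) / (6) = -2.0917;  q ← (1−ω)·-3.0000 + ω·-2.0917 = -2.0009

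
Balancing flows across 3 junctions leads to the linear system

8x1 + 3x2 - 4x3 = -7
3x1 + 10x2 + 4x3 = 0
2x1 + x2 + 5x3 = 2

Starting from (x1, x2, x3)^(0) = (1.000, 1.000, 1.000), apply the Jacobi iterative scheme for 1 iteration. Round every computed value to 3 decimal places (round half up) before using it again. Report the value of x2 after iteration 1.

-0.700

Iteration 1:
  x1 = (-7 - (3)·1.000 - (-4)·1.000) / (8) = -0.750
  x2 = (0 - (3)·1.000 - (4)·1.000) / (10) = -0.700
  x3 = (2 - (2)·1.000 - (1)·1.000) / (5) = -0.200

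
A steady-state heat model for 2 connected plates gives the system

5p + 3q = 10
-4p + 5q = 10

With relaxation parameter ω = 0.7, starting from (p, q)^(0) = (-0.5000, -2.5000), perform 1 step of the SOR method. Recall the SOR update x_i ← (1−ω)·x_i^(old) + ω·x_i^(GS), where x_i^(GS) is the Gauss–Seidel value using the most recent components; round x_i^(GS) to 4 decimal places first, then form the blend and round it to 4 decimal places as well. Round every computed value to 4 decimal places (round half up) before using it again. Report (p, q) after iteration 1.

(2.3000, 1.9380)

Iteration 1:
  p: GS value = (10 - (3)·-2.5000) / (5) = 3.5000;  p ← (1−ω)·-0.5000 + ω·3.5000 = 2.3000
  q: GS value = (10 - (-4)·2.3000) / (5) = 3.8400;  q ← (1−ω)·-2.5000 + ω·3.8400 = 1.9380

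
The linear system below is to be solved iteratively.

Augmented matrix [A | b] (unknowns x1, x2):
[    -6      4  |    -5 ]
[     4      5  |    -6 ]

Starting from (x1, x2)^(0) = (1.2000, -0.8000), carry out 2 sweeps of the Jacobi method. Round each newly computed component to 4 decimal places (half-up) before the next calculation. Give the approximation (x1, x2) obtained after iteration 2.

Iteration 1:
  x1 = (-5 - (4)·-0.8000) / (-6) = 0.3000
  x2 = (-6 - (4)·1.2000) / (5) = -2.1600
Iteration 2:
  x1 = (-5 - (4)·-2.1600) / (-6) = -0.6067
  x2 = (-6 - (4)·0.3000) / (5) = -1.4400

(-0.6067, -1.4400)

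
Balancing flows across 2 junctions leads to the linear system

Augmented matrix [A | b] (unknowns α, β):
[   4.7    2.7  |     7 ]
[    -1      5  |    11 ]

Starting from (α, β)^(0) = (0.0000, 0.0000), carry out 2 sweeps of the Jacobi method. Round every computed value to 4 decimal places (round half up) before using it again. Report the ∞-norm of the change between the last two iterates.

Iteration 1:
  α = (7 - (2.7)·0.0000) / (4.7) = 1.4894
  β = (11 - (-1)·0.0000) / (5) = 2.2000
Iteration 2:
  α = (7 - (2.7)·2.2000) / (4.7) = 0.2255
  β = (11 - (-1)·1.4894) / (5) = 2.4979
Change: (-1.2639, 0.2979) → max |·| = 1.2639

1.2639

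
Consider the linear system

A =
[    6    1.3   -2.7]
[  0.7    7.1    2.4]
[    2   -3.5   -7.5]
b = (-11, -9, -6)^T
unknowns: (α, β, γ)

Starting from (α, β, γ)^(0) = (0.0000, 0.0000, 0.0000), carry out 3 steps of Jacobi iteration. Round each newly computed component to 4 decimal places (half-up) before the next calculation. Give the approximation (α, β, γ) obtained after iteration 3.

(-1.1330, -1.4546, 1.1138)

Iteration 1:
  α = (-11 - (1.3)·0.0000 - (-2.7)·0.0000) / (6) = -1.8333
  β = (-9 - (0.7)·0.0000 - (2.4)·0.0000) / (7.1) = -1.2676
  γ = (-6 - (2)·0.0000 - (-3.5)·0.0000) / (-7.5) = 0.8000
Iteration 2:
  α = (-11 - (1.3)·-1.2676 - (-2.7)·0.8000) / (6) = -1.1987
  β = (-9 - (0.7)·-1.8333 - (2.4)·0.8000) / (7.1) = -1.3573
  γ = (-6 - (2)·-1.8333 - (-3.5)·-1.2676) / (-7.5) = 0.9027
Iteration 3:
  α = (-11 - (1.3)·-1.3573 - (-2.7)·0.9027) / (6) = -1.1330
  β = (-9 - (0.7)·-1.1987 - (2.4)·0.9027) / (7.1) = -1.4546
  γ = (-6 - (2)·-1.1987 - (-3.5)·-1.3573) / (-7.5) = 1.1138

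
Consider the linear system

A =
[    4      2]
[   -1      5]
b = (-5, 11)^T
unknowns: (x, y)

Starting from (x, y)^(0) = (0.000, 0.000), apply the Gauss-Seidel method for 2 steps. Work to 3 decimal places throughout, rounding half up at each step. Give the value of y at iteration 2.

Iteration 1:
  x = (-5 - (2)·0.000) / (4) = -1.250
  y = (11 - (-1)·-1.250) / (5) = 1.950
Iteration 2:
  x = (-5 - (2)·1.950) / (4) = -2.225
  y = (11 - (-1)·-2.225) / (5) = 1.755

1.755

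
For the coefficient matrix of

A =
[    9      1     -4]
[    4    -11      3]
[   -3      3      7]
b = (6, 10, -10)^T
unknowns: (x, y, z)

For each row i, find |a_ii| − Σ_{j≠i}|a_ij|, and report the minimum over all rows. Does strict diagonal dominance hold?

row 1: |9| − (1+4) = 4
row 2: |-11| − (4+3) = 4
row 3: |7| − (3+3) = 1
minimum over rows = 1 → strictly diagonally dominant (convergence guaranteed)

1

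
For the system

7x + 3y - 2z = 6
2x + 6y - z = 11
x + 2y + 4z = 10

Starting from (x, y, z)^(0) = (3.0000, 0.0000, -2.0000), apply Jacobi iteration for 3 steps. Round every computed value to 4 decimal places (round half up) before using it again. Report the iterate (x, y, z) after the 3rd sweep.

Iteration 1:
  x = (6 - (3)·0.0000 - (-2)·-2.0000) / (7) = 0.2857
  y = (11 - (2)·3.0000 - (-1)·-2.0000) / (6) = 0.5000
  z = (10 - (1)·3.0000 - (2)·0.0000) / (4) = 1.7500
Iteration 2:
  x = (6 - (3)·0.5000 - (-2)·1.7500) / (7) = 1.1429
  y = (11 - (2)·0.2857 - (-1)·1.7500) / (6) = 2.0298
  z = (10 - (1)·0.2857 - (2)·0.5000) / (4) = 2.1786
Iteration 3:
  x = (6 - (3)·2.0298 - (-2)·2.1786) / (7) = 0.6097
  y = (11 - (2)·1.1429 - (-1)·2.1786) / (6) = 1.8155
  z = (10 - (1)·1.1429 - (2)·2.0298) / (4) = 1.1994

(0.6097, 1.8155, 1.1994)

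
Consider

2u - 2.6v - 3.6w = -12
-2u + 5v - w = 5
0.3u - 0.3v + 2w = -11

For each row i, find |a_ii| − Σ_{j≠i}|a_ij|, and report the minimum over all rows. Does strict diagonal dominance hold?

-4.2

row 1: |2| − (2.6+3.6) = -4.2
row 2: |5| − (2+1) = 2
row 3: |2| − (0.3+0.3) = 1.4
minimum over rows = -4.2 → not strictly diagonally dominant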